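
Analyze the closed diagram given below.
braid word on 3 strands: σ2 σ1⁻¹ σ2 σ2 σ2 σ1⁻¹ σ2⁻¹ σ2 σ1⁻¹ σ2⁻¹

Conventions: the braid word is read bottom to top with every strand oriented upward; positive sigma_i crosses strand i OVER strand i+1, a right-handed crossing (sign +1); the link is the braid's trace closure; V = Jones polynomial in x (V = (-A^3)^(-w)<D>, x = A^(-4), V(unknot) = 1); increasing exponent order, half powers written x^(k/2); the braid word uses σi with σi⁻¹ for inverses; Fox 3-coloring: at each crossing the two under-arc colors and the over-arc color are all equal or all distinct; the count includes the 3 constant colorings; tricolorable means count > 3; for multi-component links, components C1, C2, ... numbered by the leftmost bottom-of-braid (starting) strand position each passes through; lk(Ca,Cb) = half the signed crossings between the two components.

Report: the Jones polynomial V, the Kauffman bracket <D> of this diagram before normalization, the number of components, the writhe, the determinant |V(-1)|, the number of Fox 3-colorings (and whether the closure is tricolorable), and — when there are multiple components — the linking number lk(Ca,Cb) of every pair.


V(x) = -x^-3 + x^-2 - x^-1 + 3 - x + x^2 - x^3
bracket: -A^-12 + A^-8 - A^-4 + 3 - A^4 + A^8 - A^12, w = 0
1 component, writhe 0, over 10 crossings
det 9, colorings 27 of 3^10 — tricolorable
observation: inverse pairs cancel, leaving σ2 σ1⁻¹ σ2 σ2 σ2 σ1⁻¹ σ1⁻¹ σ2⁻¹


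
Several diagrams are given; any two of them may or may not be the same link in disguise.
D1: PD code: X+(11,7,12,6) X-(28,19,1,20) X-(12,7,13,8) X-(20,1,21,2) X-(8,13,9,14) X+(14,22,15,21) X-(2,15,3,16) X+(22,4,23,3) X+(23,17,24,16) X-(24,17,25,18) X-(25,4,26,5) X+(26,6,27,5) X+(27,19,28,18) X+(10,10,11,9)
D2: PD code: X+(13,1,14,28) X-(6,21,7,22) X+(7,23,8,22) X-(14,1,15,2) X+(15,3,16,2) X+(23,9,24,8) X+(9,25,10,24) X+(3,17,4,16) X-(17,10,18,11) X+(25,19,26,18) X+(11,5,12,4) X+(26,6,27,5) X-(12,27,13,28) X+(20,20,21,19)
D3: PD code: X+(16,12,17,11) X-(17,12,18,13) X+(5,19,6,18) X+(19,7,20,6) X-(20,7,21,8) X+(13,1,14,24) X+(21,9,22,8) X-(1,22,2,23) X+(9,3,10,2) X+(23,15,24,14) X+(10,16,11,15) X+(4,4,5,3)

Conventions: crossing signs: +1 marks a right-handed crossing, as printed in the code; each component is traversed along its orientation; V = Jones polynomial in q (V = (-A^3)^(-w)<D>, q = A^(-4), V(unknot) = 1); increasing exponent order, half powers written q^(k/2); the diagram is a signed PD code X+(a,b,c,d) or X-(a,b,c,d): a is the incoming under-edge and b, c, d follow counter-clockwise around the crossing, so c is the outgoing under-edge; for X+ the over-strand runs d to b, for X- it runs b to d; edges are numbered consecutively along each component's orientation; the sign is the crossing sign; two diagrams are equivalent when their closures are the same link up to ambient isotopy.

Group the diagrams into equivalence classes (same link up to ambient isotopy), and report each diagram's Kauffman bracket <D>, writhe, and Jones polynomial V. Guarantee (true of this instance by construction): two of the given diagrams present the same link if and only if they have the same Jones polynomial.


equivalence classes: {D1} | {D2, D3}
D1 (bracket A^-8 - A^-4 + 1 - A^4 + A^8; 14 crossings at w = 0): V = q^-2 - q^-1 + 1 - q + q^2
V(D2) = q - q^2 + 2q^3 - q^4 + q^5 - q^6  [14 crossings, <D> = -A^-6 + A^-2 - A^2 + 2A^6 - A^10 + A^14, w = +6]
V(D3) = q - q^2 + 2q^3 - q^4 + q^5 - q^6  [12 crossings, <D> = -A^-6 + A^-2 - A^2 + 2A^6 - A^10 + A^14, w = +6]
key observation: comparing 3 Jones polynomials yields 2 groups


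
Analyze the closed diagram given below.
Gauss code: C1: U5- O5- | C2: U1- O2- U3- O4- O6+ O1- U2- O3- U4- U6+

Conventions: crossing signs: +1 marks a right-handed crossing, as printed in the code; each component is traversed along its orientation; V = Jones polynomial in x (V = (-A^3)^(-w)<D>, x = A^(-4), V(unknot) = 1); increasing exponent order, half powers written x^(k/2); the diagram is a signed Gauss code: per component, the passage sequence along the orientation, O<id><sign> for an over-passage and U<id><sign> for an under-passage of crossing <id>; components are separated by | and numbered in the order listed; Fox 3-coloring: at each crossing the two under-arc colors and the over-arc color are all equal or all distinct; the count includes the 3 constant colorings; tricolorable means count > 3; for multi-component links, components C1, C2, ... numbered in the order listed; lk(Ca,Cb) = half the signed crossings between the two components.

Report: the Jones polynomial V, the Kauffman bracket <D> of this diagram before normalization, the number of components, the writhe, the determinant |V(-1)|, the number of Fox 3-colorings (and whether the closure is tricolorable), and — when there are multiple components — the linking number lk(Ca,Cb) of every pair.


V(x) = x^(-9/2) - x^(-5/2) - x^(-3/2) - x^(-1/2)
bracket: -A^-10 - A^-6 - A^-2 + A^6, w = -4
2 components, writhe -4, over 6 crossings
lk(C1,C2) = 0
det 0, colorings 27 of 3^6 — tricolorable
observation: the span of V is 4, within the link bound 6 + 2 - 1


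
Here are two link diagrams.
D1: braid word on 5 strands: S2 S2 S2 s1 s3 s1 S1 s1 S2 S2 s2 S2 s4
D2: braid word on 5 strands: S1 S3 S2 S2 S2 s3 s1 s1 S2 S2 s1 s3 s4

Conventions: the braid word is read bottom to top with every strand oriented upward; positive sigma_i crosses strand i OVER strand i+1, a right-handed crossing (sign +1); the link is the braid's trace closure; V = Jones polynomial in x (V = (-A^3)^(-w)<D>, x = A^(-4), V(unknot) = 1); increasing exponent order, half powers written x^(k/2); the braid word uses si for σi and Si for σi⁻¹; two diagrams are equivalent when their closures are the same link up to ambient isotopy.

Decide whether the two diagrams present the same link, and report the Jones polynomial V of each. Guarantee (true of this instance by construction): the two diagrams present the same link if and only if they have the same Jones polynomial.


equivalent: yes
V(D1) = x^(-13/2) - x^(-11/2) + 2x^(-9/2) - 2x^(-7/2) + x^(-5/2) - 2x^(-3/2) - x^(1/2)  (w -1, c 13, <D> = A^-5 + 2A^3 - A^7 + 2A^11 - 2A^15 + A^19 - A^23)
V(D2) = x^(-13/2) - x^(-11/2) + 2x^(-9/2) - 2x^(-7/2) + x^(-5/2) - 2x^(-3/2) - x^(1/2)  [13 crossings, <D> = A^-5 + 2A^3 - A^7 + 2A^11 - 2A^15 + A^19 - A^23, w = -1]
key observation: D2 (13 crossings) and D1 (13) are Markov-related braid presentations


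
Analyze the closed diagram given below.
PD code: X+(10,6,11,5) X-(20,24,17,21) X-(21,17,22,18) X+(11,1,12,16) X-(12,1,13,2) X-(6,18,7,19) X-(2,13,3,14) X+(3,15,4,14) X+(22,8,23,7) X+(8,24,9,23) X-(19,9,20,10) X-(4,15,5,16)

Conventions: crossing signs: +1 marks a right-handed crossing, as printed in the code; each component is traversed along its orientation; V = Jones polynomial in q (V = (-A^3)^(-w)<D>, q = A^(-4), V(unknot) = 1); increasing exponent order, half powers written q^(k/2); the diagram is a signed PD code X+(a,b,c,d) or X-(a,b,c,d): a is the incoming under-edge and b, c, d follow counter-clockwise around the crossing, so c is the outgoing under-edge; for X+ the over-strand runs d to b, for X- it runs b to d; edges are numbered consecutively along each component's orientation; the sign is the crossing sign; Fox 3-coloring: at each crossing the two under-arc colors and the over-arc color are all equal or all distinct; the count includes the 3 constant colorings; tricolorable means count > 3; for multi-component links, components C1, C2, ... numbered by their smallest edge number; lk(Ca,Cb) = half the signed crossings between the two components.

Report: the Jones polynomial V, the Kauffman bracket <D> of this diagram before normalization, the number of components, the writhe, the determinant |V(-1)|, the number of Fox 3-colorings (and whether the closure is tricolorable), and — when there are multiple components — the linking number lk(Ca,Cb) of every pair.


V = q^-4 + q^-2 + 2
<D> = 2A^-6 + A^2 + A^10 (w = -2)
3 components over 12 crossings, w = -2
lk(C1,C2): -1
lk(C1,C3) = +1
linking number lk(C2,C3) = -1
3 Fox colorings among 3^12, |V(-1)| = 4: not tricolorable
why: w = -2 (over 12 crossings) is diagram-only; (-A^3)^(2) removes it from V


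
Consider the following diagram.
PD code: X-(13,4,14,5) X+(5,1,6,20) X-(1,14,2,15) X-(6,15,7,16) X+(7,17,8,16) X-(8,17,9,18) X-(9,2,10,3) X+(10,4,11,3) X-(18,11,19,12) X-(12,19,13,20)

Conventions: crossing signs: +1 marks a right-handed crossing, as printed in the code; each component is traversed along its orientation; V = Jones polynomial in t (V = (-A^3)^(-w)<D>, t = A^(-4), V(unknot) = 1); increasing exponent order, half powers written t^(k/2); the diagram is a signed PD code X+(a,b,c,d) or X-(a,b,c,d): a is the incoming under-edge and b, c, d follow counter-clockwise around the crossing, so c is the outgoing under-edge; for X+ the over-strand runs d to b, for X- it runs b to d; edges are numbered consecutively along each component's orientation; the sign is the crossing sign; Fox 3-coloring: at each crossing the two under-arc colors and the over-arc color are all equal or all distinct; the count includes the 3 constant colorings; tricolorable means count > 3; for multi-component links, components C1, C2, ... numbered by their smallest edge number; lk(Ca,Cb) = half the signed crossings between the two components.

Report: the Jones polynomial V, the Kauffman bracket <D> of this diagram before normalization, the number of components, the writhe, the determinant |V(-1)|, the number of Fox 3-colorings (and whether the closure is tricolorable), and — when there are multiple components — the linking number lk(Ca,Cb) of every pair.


V = -t^-6 + t^-5 - t^-4 + 2t^-3 - t^-2 + t^-1
<D> = A^-8 - A^-4 + 2 - A^4 + A^8 - A^12 (w = -4)
1 component over 10 crossings, w = -4
3 Fox colorings among 3^10, |V(-1)| = 7: not tricolorable
why: w = -4 shifts under R1 moves; the (-A^3)^(4) factor cancels that in V


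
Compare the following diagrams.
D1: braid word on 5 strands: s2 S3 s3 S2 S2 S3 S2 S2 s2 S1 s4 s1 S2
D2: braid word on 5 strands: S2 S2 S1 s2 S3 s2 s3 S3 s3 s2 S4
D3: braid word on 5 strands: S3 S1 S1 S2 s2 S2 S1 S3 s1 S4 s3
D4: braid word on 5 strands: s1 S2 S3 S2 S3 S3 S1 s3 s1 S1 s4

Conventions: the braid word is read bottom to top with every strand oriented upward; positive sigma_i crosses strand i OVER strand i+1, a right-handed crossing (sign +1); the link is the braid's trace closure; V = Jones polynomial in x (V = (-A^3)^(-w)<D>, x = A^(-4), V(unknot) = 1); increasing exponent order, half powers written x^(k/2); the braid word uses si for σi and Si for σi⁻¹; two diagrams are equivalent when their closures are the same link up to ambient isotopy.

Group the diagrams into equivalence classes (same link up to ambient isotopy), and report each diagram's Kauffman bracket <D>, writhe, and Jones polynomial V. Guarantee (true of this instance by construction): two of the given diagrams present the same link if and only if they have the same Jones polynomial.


equivalence classes: {D1, D4} | {D2} | {D3}
D1 (bracket A^-7 + A^-3 + A - A^9; 13 crossings at w = -3): V = x^(-9/2) - x^(-5/2) - x^(-3/2) - x^(-1/2)
V(D2) = -x^(-1/2) - x^(1/2)  [11 crossings, <D> = A^-5 + A^-1, w = -1]
V(D3) = -x^(-5/2) - x^(-1/2)  [11 crossings, <D> = A^-13 + A^-5, w = -5]
V(D4) = x^(-9/2) - x^(-5/2) - x^(-3/2) - x^(-1/2)  [11 crossings, <D> = A^-7 + A^-3 + A - A^9, w = -3]
key observation: comparing 4 Jones polynomials yields 3 groups


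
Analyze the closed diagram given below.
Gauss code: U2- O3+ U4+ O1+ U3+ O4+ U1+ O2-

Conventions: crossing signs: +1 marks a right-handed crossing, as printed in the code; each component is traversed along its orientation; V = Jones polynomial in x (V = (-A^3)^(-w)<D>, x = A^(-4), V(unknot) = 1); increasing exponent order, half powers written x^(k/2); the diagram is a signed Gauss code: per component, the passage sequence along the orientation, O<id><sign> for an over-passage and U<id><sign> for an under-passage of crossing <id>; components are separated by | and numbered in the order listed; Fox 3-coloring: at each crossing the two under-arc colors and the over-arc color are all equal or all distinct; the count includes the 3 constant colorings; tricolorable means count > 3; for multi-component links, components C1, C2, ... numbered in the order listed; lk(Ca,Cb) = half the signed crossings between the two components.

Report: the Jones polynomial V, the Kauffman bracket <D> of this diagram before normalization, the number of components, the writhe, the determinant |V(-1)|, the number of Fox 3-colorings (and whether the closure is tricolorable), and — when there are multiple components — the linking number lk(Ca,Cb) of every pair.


Jones polynomial: V(x) = x + x^3 - x^4
<D> = -A^-10 + A^-6 + A^2; writhe +2
components 1, writhe +2 (4 crossings)
3-colorings: 9 of 3^4, det 3 — tricolorable
note: the span of V is 3, forcing >= 3 crossings in any diagram


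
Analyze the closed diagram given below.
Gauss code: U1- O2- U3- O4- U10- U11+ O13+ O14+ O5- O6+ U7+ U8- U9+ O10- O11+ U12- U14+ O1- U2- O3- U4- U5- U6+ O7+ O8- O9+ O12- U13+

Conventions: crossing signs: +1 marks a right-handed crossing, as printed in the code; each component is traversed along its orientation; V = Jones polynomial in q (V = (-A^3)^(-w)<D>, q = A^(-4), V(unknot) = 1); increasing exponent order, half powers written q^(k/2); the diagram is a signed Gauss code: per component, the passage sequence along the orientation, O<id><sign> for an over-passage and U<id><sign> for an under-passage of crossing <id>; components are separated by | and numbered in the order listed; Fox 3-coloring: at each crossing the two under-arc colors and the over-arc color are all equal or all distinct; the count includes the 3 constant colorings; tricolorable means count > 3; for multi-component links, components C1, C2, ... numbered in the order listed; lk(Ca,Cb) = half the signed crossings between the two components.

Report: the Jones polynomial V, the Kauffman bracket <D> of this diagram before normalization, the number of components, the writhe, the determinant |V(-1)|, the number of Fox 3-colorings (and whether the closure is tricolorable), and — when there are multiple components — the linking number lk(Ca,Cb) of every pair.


V = -q^-4 + q^-3 + q^-1
<D> = A^-2 + A^6 - A^10 (w = -2)
1 component over 14 crossings, w = -2
9 Fox colorings among 3^14, |V(-1)| = 3: tricolorable
why: w = -2 (over 14 crossings) is diagram-only; (-A^3)^(2) removes it from V


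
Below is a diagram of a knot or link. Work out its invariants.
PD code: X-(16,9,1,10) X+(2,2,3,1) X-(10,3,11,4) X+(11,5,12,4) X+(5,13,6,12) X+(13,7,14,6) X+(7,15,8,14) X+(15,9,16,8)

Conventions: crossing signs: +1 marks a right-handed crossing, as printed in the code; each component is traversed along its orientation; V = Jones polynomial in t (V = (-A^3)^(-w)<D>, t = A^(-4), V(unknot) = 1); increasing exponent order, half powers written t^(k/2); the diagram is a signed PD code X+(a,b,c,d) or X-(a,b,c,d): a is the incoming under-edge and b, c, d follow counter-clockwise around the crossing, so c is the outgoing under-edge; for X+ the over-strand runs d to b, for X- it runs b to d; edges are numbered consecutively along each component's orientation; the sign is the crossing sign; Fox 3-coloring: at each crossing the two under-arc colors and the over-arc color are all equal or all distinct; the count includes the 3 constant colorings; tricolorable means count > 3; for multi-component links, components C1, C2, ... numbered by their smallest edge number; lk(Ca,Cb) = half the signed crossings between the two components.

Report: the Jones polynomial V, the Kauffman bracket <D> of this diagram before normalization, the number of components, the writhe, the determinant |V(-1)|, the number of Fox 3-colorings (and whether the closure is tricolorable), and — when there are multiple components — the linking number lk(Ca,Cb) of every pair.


V(t) = t + t^3 - t^4
bracket: -A^-4 + 1 + A^8, w = +4
1 component, writhe +4, over 8 crossings
det 3, colorings 9 of 3^8 — tricolorable
observation: the span of V is 3, forcing >= 3 crossings in any diagram


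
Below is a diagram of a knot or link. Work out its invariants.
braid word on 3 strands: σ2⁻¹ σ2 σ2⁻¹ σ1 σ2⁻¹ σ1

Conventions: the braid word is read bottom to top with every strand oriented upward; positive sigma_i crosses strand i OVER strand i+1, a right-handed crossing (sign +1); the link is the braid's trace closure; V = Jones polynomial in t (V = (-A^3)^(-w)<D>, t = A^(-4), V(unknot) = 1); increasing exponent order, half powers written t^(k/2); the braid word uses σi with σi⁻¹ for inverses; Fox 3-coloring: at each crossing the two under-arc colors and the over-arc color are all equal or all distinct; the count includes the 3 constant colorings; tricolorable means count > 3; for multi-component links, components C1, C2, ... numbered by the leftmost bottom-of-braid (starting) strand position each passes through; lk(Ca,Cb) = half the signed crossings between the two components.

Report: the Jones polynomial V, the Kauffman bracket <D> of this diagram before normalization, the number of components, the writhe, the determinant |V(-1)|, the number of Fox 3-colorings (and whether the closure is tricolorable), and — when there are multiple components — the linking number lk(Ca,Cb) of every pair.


Jones polynomial: V(t) = t^-2 - t^-1 + 1 - t + t^2
<D> = A^-8 - A^-4 + 1 - A^4 + A^8; writhe 0
components 1, writhe 0 (6 crossings)
3-colorings: 3 of 3^6, det 5 — not tricolorable
note: |V(-1)| = 5: so not tricolorable, since 3 does not divide 5


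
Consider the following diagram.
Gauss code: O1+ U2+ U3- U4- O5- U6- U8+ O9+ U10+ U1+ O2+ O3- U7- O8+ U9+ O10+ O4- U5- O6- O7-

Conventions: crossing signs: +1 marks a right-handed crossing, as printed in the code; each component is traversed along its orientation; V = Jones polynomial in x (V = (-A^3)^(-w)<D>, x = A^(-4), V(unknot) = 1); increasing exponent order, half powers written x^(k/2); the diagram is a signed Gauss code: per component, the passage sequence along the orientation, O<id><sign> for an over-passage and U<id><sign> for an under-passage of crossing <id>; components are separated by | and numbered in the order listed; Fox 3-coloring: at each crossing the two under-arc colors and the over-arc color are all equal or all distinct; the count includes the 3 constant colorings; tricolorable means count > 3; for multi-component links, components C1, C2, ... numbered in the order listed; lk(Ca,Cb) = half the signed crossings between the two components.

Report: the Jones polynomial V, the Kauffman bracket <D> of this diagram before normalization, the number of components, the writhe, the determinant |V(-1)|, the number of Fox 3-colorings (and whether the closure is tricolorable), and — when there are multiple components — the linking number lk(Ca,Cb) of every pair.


V = -x^-3 + x^-2 - x^-1 + 3 - x + x^2 - x^3
<D> = -A^-12 + A^-8 - A^-4 + 3 - A^4 + A^8 - A^12 (w = 0)
1 component over 10 crossings, w = 0
27 Fox colorings among 3^10, |V(-1)| = 9: tricolorable
why: V spans 6 powers of x: at least 6 crossings in any diagram


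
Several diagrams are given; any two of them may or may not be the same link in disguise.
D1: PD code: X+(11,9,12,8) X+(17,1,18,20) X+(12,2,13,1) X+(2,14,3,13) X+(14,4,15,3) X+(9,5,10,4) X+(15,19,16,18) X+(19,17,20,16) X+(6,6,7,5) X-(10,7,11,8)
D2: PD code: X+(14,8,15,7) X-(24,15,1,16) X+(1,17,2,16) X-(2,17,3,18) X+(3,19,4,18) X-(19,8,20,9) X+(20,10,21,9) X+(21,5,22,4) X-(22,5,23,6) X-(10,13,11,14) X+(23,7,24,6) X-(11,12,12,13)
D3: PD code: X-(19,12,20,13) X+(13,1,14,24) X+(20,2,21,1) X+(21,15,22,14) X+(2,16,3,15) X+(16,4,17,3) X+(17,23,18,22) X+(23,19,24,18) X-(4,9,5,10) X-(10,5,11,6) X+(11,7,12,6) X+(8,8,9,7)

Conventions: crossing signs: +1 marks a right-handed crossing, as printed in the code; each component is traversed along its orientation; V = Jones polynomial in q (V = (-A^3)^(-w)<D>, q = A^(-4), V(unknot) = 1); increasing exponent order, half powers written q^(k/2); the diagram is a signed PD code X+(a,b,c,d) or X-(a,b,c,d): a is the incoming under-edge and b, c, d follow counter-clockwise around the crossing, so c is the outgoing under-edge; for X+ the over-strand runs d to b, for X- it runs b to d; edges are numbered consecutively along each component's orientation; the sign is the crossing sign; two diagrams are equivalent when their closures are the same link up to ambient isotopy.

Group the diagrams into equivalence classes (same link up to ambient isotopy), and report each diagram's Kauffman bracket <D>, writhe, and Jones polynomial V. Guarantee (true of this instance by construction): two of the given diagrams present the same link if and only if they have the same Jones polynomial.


equivalence classes: {D1, D3} | {D2}
D1 (bracket A^-8 - 2A^-4 + 1 - 2A^4 + 2A^8 + A^16; 10 crossings at w = +8): V = q^2 + 2q^4 - 2q^5 + q^6 - 2q^7 + q^8
D2 (bracket 1; 12 crossings at w = 0): V = 1
D3 (bracket A^-14 - 2A^-10 + A^-6 - 2A^-2 + 2A^2 + A^10; 12 crossings at w = +6): V = q^2 + 2q^4 - 2q^5 + q^6 - 2q^7 + q^8
key observation: comparing 3 Jones polynomials yields 2 groups


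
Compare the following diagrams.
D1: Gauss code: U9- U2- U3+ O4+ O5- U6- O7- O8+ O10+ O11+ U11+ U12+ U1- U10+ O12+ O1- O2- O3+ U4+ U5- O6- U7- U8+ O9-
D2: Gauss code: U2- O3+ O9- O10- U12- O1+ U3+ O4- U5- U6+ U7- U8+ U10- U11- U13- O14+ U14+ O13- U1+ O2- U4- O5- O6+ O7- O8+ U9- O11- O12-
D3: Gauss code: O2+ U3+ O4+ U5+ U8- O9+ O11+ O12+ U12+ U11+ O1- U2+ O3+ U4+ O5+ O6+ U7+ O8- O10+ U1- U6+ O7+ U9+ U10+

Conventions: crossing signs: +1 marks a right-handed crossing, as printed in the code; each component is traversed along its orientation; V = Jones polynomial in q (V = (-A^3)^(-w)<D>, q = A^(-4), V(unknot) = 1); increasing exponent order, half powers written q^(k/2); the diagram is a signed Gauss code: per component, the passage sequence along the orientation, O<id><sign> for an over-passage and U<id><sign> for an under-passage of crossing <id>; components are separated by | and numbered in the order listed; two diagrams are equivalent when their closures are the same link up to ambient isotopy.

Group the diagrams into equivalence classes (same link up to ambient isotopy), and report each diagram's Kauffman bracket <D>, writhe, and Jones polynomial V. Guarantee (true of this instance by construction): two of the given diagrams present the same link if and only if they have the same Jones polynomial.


grouping into links: {D1} | {D2} | {D3}
V(D1) = 1  (w 0, c 12, <D> = 1)
D2 (bracket A^-8 - A^-4 + 2 - A^4 + A^8 - A^12; 14 crossings at w = -4): V = -q^-6 + q^-5 - q^-4 + 2q^-3 - q^-2 + q^-1
V(D3) = 2q^2 - 2q^3 + 4q^4 - 5q^5 + 5q^6 - 5q^7 + 3q^8 - 2q^9 + q^10  [12 crossings, <D> = A^-16 - 2A^-12 + 3A^-8 - 5A^-4 + 5 - 5A^4 + 4A^8 - 2A^12 + 2A^16, w = +8]
why: 3 values of V(q) split the 3 diagrams


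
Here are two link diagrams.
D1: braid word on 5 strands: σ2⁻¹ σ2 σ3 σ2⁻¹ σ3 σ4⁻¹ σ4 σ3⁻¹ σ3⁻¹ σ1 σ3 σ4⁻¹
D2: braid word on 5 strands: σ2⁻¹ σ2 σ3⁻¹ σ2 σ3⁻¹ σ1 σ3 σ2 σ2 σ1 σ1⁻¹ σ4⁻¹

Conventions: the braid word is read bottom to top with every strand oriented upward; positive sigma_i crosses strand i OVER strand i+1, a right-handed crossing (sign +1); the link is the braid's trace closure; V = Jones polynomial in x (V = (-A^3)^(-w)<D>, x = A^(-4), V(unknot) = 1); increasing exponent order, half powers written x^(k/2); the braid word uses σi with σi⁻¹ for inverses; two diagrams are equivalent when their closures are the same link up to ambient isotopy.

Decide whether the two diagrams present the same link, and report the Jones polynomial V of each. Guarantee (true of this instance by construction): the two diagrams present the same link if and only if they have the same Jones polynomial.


equivalent: no
V(D1) = 1  (w 0, c 12, <D> = 1)
V(D2) = x + x^3 - x^4  [12 crossings, <D> = -A^-10 + A^-6 + A^2, w = +2]
key observation: comparing 2 Jones polynomials yields 2 groups


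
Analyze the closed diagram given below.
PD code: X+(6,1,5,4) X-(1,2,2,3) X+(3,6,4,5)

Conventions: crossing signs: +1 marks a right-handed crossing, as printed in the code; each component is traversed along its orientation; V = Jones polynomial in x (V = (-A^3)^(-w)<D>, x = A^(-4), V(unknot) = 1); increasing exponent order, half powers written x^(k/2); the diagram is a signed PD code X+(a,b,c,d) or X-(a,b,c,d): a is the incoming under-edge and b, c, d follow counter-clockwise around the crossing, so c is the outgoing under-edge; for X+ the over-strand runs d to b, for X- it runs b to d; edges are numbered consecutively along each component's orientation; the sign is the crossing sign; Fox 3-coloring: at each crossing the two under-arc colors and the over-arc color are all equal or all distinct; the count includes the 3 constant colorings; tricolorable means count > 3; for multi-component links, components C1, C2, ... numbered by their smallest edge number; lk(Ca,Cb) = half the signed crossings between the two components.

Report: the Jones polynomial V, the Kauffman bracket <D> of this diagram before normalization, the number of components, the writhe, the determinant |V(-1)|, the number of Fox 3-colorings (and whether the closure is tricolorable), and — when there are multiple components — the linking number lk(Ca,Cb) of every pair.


V(x) = -x^(1/2) - x^(5/2)
bracket: A^-7 + A, w = +1
2 components, writhe +1, over 3 crossings
lk(C1,C2) = +1
det 2, colorings 3 of 3^3 — not tricolorable
observation: the span of V is 2, within the link bound 3 + 2 - 1


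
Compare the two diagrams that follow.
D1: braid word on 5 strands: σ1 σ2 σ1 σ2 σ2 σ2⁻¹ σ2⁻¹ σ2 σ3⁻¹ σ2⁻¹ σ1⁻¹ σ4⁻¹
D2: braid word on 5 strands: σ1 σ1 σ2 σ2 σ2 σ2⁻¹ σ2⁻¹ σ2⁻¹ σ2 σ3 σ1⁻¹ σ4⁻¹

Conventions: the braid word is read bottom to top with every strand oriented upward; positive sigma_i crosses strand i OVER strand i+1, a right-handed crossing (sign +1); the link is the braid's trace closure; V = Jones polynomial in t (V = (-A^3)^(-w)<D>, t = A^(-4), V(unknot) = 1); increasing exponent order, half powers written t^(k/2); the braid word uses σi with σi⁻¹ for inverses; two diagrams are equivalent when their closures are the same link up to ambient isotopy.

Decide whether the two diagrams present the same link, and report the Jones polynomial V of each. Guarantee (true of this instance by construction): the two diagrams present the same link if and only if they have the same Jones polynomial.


equivalent: yes
V(D1) = 1  (w 0, c 12, <D> = 1)
V(D2) = 1  (w +2, c 12, <D> = A^6)
why: D2 (12 crossings) and D1 (12) are Markov-related braid presentations


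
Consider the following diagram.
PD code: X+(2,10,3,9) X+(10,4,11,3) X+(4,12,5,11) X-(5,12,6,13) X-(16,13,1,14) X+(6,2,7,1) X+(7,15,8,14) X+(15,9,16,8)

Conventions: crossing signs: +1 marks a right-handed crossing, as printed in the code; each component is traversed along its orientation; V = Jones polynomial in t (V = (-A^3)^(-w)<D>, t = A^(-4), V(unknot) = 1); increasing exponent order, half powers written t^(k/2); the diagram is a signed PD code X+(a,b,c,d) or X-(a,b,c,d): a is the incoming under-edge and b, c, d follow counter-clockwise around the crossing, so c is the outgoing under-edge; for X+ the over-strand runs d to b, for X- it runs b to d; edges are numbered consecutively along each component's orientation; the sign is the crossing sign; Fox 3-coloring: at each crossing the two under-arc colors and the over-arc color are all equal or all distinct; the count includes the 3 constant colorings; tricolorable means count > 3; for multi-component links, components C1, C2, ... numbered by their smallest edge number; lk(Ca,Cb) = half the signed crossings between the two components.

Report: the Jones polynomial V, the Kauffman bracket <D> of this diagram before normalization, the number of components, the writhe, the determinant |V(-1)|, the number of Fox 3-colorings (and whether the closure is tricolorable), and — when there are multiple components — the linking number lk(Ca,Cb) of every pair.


V(t) = t - t^2 + 2t^3 - t^4 + t^5 - t^6
bracket: -A^-12 + A^-8 - A^-4 + 2 - A^4 + A^8, w = +4
1 component, writhe +4, over 8 crossings
det 7, colorings 3 of 3^8 — not tricolorable
observation: w = +4 (over 8 crossings) is diagram-only; (-A^3)^(-4) removes it from V


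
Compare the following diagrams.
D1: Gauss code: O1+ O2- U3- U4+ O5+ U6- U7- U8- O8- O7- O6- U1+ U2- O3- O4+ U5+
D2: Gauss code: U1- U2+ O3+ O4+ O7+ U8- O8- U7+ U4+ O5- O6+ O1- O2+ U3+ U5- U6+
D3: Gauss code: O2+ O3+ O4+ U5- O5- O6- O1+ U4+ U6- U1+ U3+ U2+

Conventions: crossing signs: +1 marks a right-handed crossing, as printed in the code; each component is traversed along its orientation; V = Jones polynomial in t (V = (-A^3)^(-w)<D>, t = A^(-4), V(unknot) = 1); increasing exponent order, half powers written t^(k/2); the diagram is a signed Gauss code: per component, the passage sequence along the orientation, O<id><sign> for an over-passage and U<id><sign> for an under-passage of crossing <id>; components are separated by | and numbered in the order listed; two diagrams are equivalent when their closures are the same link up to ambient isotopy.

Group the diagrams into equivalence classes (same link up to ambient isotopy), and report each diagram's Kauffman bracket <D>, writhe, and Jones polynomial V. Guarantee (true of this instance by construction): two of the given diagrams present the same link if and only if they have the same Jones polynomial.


equivalence classes: {D1, D2, D3}
D1 (bracket A^-6; 8 crossings at w = -2): V = 1
D2 (bracket A^6; 8 crossings at w = +2): V = 1
V(D3) = 1  [6 crossings, <D> = A^6, w = +2]
key observation: all 3 diagrams share one V(t), hence one class


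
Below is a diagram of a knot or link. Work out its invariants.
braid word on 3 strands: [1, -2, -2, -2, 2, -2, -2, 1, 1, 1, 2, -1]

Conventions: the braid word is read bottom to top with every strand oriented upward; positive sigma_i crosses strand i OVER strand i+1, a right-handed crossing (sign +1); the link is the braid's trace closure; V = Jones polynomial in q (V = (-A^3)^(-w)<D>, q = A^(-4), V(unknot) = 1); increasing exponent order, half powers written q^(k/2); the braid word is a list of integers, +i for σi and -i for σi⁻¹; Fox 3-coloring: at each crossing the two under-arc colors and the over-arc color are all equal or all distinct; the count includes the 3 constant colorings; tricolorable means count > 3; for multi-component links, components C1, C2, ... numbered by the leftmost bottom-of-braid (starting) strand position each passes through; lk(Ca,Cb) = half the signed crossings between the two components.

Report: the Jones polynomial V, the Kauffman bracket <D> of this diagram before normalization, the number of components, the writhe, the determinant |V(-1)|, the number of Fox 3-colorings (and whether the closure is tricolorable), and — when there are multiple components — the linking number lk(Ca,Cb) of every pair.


Jones polynomial: V(q) = -q^-3 + q^-2 - q^-1 + 3 - q + q^2 - q^3
<D> = -A^-12 + A^-8 - A^-4 + 3 - A^4 + A^8 - A^12; writhe 0
components 1, writhe 0 (12 crossings)
3-colorings: 27 of 3^12, det 9 — tricolorable
note: det 9 = |V(-1)|; divisible by 3, so tricolorable


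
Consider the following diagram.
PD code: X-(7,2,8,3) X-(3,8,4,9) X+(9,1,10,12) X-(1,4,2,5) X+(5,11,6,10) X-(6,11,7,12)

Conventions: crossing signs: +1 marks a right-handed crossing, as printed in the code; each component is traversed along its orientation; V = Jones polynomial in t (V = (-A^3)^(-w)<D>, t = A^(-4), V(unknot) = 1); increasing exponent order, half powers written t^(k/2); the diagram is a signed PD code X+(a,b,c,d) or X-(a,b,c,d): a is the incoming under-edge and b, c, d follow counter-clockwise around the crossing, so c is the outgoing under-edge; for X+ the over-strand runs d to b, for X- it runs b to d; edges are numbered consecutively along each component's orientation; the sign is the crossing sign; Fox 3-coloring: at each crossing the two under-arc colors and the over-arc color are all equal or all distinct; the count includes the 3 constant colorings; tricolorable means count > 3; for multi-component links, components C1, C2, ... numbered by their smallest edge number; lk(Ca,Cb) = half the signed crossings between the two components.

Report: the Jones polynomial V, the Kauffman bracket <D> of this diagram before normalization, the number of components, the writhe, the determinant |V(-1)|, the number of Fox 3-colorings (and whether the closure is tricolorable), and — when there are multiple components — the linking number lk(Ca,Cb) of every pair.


V = -t^-4 + t^-3 + t^-1
<D> = A^-2 + A^6 - A^10 (w = -2)
1 component over 6 crossings, w = -2
9 Fox colorings among 3^6, |V(-1)| = 3: tricolorable
why: the span of V is 3, forcing >= 3 crossings in any diagram


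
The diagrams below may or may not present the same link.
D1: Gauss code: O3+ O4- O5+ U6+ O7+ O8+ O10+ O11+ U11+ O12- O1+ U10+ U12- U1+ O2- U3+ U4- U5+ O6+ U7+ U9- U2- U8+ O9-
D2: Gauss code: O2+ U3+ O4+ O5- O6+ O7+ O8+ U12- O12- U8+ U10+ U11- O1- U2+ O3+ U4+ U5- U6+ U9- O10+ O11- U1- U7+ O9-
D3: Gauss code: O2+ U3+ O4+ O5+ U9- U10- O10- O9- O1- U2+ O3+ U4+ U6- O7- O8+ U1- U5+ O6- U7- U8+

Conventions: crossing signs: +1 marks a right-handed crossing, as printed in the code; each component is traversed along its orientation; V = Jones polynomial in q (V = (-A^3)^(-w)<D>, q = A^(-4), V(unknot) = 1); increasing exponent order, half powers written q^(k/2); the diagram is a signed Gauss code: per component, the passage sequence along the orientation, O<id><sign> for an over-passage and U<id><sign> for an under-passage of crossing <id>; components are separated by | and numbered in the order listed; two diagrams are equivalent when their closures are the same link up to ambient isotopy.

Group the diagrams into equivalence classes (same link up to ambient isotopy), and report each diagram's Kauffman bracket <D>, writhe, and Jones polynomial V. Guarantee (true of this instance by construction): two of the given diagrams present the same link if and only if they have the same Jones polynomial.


equivalence classes: {D1, D2, D3}
D1 (bracket -A^-4 + 1 + A^8; 12 crossings at w = +4): V = q + q^3 - q^4
D2 (bracket -A^-10 + A^-6 + A^2; 12 crossings at w = +2): V = q + q^3 - q^4
V(D3) = q + q^3 - q^4  [10 crossings, <D> = -A^-16 + A^-12 + A^-4, w = 0]
key observation: one V(q) for all 3 diagrams — one class (guaranteed)


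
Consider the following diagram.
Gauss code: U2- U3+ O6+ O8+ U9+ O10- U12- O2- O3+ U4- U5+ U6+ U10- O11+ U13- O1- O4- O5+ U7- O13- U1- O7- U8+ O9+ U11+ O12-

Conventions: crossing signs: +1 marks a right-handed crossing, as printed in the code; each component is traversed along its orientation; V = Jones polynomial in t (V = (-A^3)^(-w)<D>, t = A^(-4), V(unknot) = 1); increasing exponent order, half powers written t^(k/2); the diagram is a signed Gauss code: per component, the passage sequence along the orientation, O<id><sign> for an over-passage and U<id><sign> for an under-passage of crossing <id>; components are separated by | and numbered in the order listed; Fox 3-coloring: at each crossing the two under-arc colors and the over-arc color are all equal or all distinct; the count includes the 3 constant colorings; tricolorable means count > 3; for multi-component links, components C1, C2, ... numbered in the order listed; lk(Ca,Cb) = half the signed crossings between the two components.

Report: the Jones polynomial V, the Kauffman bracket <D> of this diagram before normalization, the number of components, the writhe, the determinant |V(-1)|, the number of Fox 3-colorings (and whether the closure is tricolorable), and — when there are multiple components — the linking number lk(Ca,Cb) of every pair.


Jones polynomial: V(t) = -t^-3 + t^-2 - t^-1 + 3 - t + t^2 - t^3
<D> = A^-15 - A^-11 + A^-7 - 3A^-3 + A - A^5 + A^9; writhe -1
components 1, writhe -1 (13 crossings)
3-colorings: 27 of 3^13, det 9 — tricolorable
note: det 9 = |V(-1)|; divisible by 3, so tricolorable


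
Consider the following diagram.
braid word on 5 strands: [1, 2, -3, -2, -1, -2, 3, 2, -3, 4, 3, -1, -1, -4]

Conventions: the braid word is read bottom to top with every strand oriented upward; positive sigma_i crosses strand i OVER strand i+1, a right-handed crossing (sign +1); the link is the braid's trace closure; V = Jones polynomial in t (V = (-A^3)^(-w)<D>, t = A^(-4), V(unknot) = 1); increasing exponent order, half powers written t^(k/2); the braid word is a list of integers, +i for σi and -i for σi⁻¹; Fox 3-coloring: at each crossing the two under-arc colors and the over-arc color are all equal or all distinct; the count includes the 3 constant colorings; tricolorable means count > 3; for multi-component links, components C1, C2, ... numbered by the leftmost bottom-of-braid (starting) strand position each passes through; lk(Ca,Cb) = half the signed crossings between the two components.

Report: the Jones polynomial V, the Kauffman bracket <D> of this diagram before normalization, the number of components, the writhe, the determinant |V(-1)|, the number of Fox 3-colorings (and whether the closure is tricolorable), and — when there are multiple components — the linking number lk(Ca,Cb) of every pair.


V = t^-5 - 2t^-4 + 2t^-3 - 2t^-2 + 2t^-1 - 1 + t
<D> = A^-10 - A^-6 + 2A^-2 - 2A^2 + 2A^6 - 2A^10 + A^14 (w = -2)
1 component over 14 crossings, w = -2
3 Fox colorings among 3^14, |V(-1)| = 11: not tricolorable
why: |V(-1)| = 11: so not tricolorable, since 3 does not divide 11


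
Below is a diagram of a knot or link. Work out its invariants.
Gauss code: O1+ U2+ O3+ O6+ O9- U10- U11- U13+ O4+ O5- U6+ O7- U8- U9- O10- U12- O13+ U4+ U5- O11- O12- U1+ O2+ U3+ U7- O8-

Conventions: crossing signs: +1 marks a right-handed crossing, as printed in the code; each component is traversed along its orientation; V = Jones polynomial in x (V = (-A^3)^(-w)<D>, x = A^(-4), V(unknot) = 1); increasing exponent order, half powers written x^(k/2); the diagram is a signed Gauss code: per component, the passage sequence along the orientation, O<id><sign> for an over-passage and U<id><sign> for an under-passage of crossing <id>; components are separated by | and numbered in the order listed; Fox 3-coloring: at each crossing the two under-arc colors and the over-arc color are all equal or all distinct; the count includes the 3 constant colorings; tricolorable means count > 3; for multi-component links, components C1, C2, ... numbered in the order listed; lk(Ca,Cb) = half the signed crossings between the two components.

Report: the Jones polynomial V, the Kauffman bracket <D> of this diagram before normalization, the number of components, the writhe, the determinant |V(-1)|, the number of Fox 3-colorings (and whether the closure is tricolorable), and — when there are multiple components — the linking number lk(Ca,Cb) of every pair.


V(x) = -x^-3 + 2x^-2 - 2x^-1 + 3 - 2x + 2x^2 - x^3
bracket: A^-15 - 2A^-11 + 2A^-7 - 3A^-3 + 2A - 2A^5 + A^9, w = -1
1 component, writhe -1, over 13 crossings
det 13, colorings 3 of 3^13 — not tricolorable
observation: palindromic: swapping x for 1/x fixes V


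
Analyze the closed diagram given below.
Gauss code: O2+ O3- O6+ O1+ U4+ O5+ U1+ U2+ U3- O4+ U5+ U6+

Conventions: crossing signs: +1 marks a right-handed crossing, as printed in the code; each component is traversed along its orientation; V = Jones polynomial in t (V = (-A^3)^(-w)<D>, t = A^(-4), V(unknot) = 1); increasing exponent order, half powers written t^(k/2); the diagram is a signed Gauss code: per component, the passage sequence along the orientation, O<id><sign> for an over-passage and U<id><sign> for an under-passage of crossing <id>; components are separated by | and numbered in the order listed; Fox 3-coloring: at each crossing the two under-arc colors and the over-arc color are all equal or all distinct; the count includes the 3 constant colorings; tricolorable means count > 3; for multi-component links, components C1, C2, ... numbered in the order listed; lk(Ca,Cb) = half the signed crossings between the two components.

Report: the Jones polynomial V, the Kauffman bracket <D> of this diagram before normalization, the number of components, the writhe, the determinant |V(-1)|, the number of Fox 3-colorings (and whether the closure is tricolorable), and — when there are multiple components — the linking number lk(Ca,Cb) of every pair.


V = t + t^3 - t^4
<D> = -A^-4 + 1 + A^8 (w = +4)
1 component over 6 crossings, w = +4
9 Fox colorings among 3^6, |V(-1)| = 3: tricolorable
why: w = +4 (over 6 crossings) is diagram-only; (-A^3)^(-4) removes it from V
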